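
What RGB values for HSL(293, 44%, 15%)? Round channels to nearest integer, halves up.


H=293°, S=0.44, L=0.15
C = (1-|2L-1|)×S = (1-|-0.70|)×0.44 = 0.132
H' = H/60 = 293/60 ≈ 4.8833; X = C×(1-|H' mod 2 - 1|) = 0.1166
m = L - C/2 = 0.15 - 0.066 = 0.084
Sector ⌊H'⌋ = 4 → (R',G',B') = (0.1166, 0.0, 0.132)
RGB = ((R'+m)×255, (G'+m)×255, (B'+m)×255) = (51.153, 21.42, 55.08)
Round half up → RGB(51, 21, 55)


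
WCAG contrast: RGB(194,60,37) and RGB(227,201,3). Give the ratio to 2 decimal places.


Linearize each sRGB channel c=v/255: c/12.92 if c ≤ 0.04045 else ((c+0.055)/1.055)^2.4
L = 0.2126×R_lin + 0.7152×G_lin + 0.0722×B_lin
Color 1 (194,60,37):
  R=194: 194/255≈0.7608 > 0.04045 → ((0.7608+0.055)/1.055)^2.4 ≈ 0.53948
  G=60: 60/255≈0.2353 > 0.04045 → ((0.2353+0.055)/1.055)^2.4 ≈ 0.04519
  B=37: 37/255≈0.1451 > 0.04045 → ((0.1451+0.055)/1.055)^2.4 ≈ 0.01850
  L1 = 0.2126×0.53948 + 0.7152×0.04519 + 0.0722×0.01850 ≈ 0.14835
Color 2 (227,201,3):
  R=227: 227/255≈0.8902 > 0.04045 → ((0.8902+0.055)/1.055)^2.4 ≈ 0.76815
  G=201: 201/255≈0.7882 > 0.04045 → ((0.7882+0.055)/1.055)^2.4 ≈ 0.58408
  B=3: 3/255≈0.0118 ≤ 0.04045 → 0.0118/12.92 ≈ 0.00091
  L2 = 0.2126×0.76815 + 0.7152×0.58408 + 0.0722×0.00091 ≈ 0.58111
Lighter = 0.58111, Darker = 0.14835
Ratio = (L_lighter + 0.05) / (L_darker + 0.05)
Ratio = (0.58111 + 0.05) / (0.14835 + 0.05) = 0.63111 / 0.19835 ≈ 3.1818
Ratio ≈ 3.18:1


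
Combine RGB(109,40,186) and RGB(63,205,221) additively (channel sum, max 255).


Additive: each channel = min(255, C₁+C₂)
R: 109+63 = 172 → 172
G: 40+205 = 245 → 245
B: 186+221 = 407 → 255
= RGB(172, 245, 255)


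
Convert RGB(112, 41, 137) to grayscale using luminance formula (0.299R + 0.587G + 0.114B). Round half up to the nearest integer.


Gray = 0.299×R + 0.587×G + 0.114×B
Gray = 0.299×112 + 0.587×41 + 0.114×137
Gray = 33.488 + 24.067 + 15.618
Gray = 73.173 → round half up → 73
Gray = 73


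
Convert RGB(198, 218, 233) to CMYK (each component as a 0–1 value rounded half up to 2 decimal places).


R'=198/255≈0.7765, G'=218/255≈0.8549, B'=233/255≈0.9137
K = 1 - max(R',G',B') = 1 - 233/255 = 22/255 = 0.08627… → 0.09
(1-R'-K)/(1-K) simplifies to (max-R)/max with max = 233:
C = (233-198)/233 = 35/233 = 0.15021… → 0.15
M = (233-218)/233 = 15/233 = 0.06437… → 0.06
Y = (233-233)/233 = 0/233 = 0 → 0.00
= CMYK(0.15, 0.06, 0.00, 0.09)


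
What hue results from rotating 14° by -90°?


New hue = (H + rotation) mod 360
New hue = (14 -90) mod 360
= -76 mod 360
= 284°


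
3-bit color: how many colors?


Colors = 2^bits = 2^3
= 8 colors


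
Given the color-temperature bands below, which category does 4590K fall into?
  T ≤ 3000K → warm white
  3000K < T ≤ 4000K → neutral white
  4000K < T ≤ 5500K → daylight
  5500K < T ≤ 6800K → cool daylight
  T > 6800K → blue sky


Temperature: 4590K
4000K < 4590K ≤ 5500K → daylight
Classification: daylight


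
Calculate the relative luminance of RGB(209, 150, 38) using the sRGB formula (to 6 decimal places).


Linearize each channel (sRGB transfer function): c = v/255; c_lin = c/12.92 if c ≤ 0.04045, else ((c+0.055)/1.055)^2.4
  R: 209/255 ≈ 0.819608 > 0.04045 → ((0.819608+0.055)/1.055)^2.4 ≈ 0.637597
  G: 150/255 ≈ 0.588235 > 0.04045 → ((0.588235+0.055)/1.055)^2.4 ≈ 0.304987
  B: 38/255 ≈ 0.149020 > 0.04045 → ((0.149020+0.055)/1.055)^2.4 ≈ 0.019382
R_lin = 0.637597, G_lin = 0.304987, B_lin = 0.019382
L = 0.2126×R + 0.7152×G + 0.0722×B
L = 0.2126×0.637597 + 0.7152×0.304987 + 0.0722×0.019382
L ≈ 0.355079


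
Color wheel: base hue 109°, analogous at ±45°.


Base hue: 109°
Left analog: (109 - 45) mod 360 = 64°
Right analog: (109 + 45) mod 360 = 154°
Analogous hues = 64° and 154°


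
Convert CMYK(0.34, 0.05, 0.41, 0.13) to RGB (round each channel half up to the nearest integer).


R = 255 × (1-C) × (1-K) = 255 × 0.66 × 0.87 = 146.421 → 146
G = 255 × (1-M) × (1-K) = 255 × 0.95 × 0.87 = 210.7575 → 211
B = 255 × (1-Y) × (1-K) = 255 × 0.59 × 0.87 = 130.8915 → 131
= RGB(146, 211, 131)


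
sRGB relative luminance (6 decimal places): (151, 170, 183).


Linearize each channel (sRGB transfer function): c = v/255; c_lin = c/12.92 if c ≤ 0.04045, else ((c+0.055)/1.055)^2.4
  R: 151/255 ≈ 0.592157 > 0.04045 → ((0.592157+0.055)/1.055)^2.4 ≈ 0.309469
  G: 170/255 ≈ 0.666667 > 0.04045 → ((0.666667+0.055)/1.055)^2.4 ≈ 0.401978
  B: 183/255 ≈ 0.717647 > 0.04045 → ((0.717647+0.055)/1.055)^2.4 ≈ 0.473531
R_lin = 0.309469, G_lin = 0.401978, B_lin = 0.473531
L = 0.2126×R + 0.7152×G + 0.0722×B
L = 0.2126×0.309469 + 0.7152×0.401978 + 0.0722×0.473531
L ≈ 0.387477


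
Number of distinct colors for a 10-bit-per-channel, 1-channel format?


Total bits = 10 bits/channel × 1 channels = 10 bits
Distinct colors = 2^10
= 1,024 colors


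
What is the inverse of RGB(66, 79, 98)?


Invert: (255-R, 255-G, 255-B)
R: 255-66 = 189
G: 255-79 = 176
B: 255-98 = 157
= RGB(189, 176, 157)


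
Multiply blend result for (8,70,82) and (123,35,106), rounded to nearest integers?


Multiply: C = A×B/255, rounded to nearest integer
R: 8×123/255 = 984/255 ≈ 3.859 → 4
G: 70×35/255 = 2450/255 ≈ 9.608 → 10
B: 82×106/255 = 8692/255 ≈ 34.086 → 34
= RGB(4, 10, 34)


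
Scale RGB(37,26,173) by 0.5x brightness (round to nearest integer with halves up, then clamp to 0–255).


Multiply each channel by 0.5, round half up, clamp to [0, 255]
R: 37×0.5 = 18.5 → round → 19
G: 26×0.5 = 13
B: 173×0.5 = 86.5 → round → 87
= RGB(19, 13, 87)


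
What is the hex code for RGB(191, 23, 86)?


R = 191 → BF (hex)
G = 23 → 17 (hex)
B = 86 → 56 (hex)
Hex = #BF1756


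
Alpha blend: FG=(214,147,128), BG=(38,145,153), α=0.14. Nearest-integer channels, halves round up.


C = α×F + (1-α)×B, with 1-α = 0.86
R: 0.14×214 + 0.86×38 = 29.96 + 32.68 = 62.64 → 63
G: 0.14×147 + 0.86×145 = 20.58 + 124.70 = 145.28 → 145
B: 0.14×128 + 0.86×153 = 17.92 + 131.58 = 149.50 → 150
= RGB(63, 145, 150)


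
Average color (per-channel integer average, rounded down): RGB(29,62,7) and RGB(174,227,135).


Midpoint: each channel = ⌊(C₁+C₂)/2⌋
R: ⌊(29+174)/2⌋ = 101
G: ⌊(62+227)/2⌋ = 144
B: ⌊(7+135)/2⌋ = 71
= RGB(101, 144, 71)


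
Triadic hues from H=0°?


Triadic: equally spaced at 120° intervals
H1 = 0°
H2 = (0 + 120) mod 360 = 120°
H3 = (0 + 240) mod 360 = 240°
Triadic = 0°, 120°, 240°


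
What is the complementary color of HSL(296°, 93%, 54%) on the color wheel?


Complement = opposite side of color wheel = hue + 180°
H' = (296 + 180) mod 360 = 116°
S and L unchanged.
= HSL(116°, 93%, 54%)


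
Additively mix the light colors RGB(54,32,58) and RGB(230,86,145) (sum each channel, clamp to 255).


Additive: each channel = min(255, C₁+C₂)
R: 54+230 = 284 → 255
G: 32+86 = 118 → 118
B: 58+145 = 203 → 203
= RGB(255, 118, 203)


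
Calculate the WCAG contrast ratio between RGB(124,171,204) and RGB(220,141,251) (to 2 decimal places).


Linearize each sRGB channel c=v/255: c/12.92 if c ≤ 0.04045 else ((c+0.055)/1.055)^2.4
L = 0.2126×R_lin + 0.7152×G_lin + 0.0722×B_lin
Color 1 (124,171,204):
  R=124: 124/255≈0.4863 > 0.04045 → ((0.4863+0.055)/1.055)^2.4 ≈ 0.20156
  G=171: 171/255≈0.6706 > 0.04045 → ((0.6706+0.055)/1.055)^2.4 ≈ 0.40724
  B=204: 204/255≈0.8000 > 0.04045 → ((0.8000+0.055)/1.055)^2.4 ≈ 0.60383
  L1 = 0.2126×0.20156 + 0.7152×0.40724 + 0.0722×0.60383 ≈ 0.37771
Color 2 (220,141,251):
  R=220: 220/255≈0.8627 > 0.04045 → ((0.8627+0.055)/1.055)^2.4 ≈ 0.71569
  G=141: 141/255≈0.5529 > 0.04045 → ((0.5529+0.055)/1.055)^2.4 ≈ 0.26636
  B=251: 251/255≈0.9843 > 0.04045 → ((0.9843+0.055)/1.055)^2.4 ≈ 0.96469
  L2 = 0.2126×0.71569 + 0.7152×0.26636 + 0.0722×0.96469 ≈ 0.41230
Lighter = 0.41230, Darker = 0.37771
Ratio = (L_lighter + 0.05) / (L_darker + 0.05)
Ratio = (0.41230 + 0.05) / (0.37771 + 0.05) = 0.46230 / 0.42771 ≈ 1.0809
Ratio ≈ 1.08:1


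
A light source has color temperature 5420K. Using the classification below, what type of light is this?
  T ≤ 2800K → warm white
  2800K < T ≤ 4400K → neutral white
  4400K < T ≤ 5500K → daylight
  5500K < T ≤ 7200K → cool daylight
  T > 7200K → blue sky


Temperature: 5420K
4400K < 5420K ≤ 5500K → daylight
Classification: daylight


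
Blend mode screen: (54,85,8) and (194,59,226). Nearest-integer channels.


Screen: C = 255 - (255-A)×(255-B)/255, rounded to nearest integer
R: 255 - (255-54)×(255-194)/255 = 255 - 12261/255 ≈ 255 - 48.082 = 206.918 → 207
G: 255 - (255-85)×(255-59)/255 = 255 - 33320/255 ≈ 255 - 130.667 = 124.333 → 124
B: 255 - (255-8)×(255-226)/255 = 255 - 7163/255 ≈ 255 - 28.090 = 226.910 → 227
= RGB(207, 124, 227)


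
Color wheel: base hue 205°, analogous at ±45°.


Base hue: 205°
Left analog: (205 - 45) mod 360 = 160°
Right analog: (205 + 45) mod 360 = 250°
Analogous hues = 160° and 250°


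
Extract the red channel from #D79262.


Color: #D79262
R = D7 = 215
G = 92 = 146
B = 62 = 98
Red = 215


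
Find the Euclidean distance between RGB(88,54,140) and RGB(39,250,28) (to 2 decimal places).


d = √[(R₁-R₂)² + (G₁-G₂)² + (B₁-B₂)²]
d = √[(88-39)² + (54-250)² + (140-28)²]
d = √[2401 + 38416 + 12544]
d = √53361
d = 231.00


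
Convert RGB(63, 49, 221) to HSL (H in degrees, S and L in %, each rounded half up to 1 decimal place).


Normalize: R'=63/255≈0.2471, G'=49/255≈0.1922, B'=221/255≈0.8667
Max=221/255, Min=49/255, Δ=Max-Min=172/255
L = (Max+Min)/2 = (221+49)/510 = 270/510 = 0.52941… → L = 52.9%
L > 0.5 → S = Δ/(2-Max-Min) = 172/(510-221-49) = 172/240 = 0.71666… → S = 71.7%
(the 1/255 factors cancel in S and H, so raw channel differences can be used)
Max is B' → H = 60 × ((R-G)/Δ + 4) = 60 × ((63-49)/172 + 4)
  14/172 + 4 = 0.0813… + 4 = 4.0813…
  H = 60 × 4.0813… = 244.883…° → H = 244.9°
= HSL(244.9°, 71.7%, 52.9%)


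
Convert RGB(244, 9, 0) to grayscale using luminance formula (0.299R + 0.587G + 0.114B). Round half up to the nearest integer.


Gray = 0.299×R + 0.587×G + 0.114×B
Gray = 0.299×244 + 0.587×9 + 0.114×0
Gray = 72.956 + 5.283 + 0.000
Gray = 78.239 → round half up → 78
Gray = 78


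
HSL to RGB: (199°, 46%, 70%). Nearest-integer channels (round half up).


H=199°, S=0.46, L=0.70
C = (1-|2L-1|)×S = (1-|0.40|)×0.46 = 0.276
H' = H/60 = 199/60 ≈ 3.3167; X = C×(1-|H' mod 2 - 1|) = 0.1886
m = L - C/2 = 0.70 - 0.138 = 0.562
Sector ⌊H'⌋ = 3 → (R',G',B') = (0.0, 0.1886, 0.276)
RGB = ((R'+m)×255, (G'+m)×255, (B'+m)×255) = (143.31, 191.403, 213.69)
Round half up → RGB(143, 191, 214)


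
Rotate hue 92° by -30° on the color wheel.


New hue = (H + rotation) mod 360
New hue = (92 -30) mod 360
= 62 mod 360
= 62°


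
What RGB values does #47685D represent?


47 → 71 (R)
68 → 104 (G)
5D → 93 (B)
= RGB(71, 104, 93)


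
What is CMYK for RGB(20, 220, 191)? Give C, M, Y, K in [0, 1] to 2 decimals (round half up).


R'=20/255≈0.0784, G'=220/255≈0.8627, B'=191/255≈0.7490
K = 1 - max(R',G',B') = 1 - 220/255 = 35/255 = 0.13725… → 0.14
(1-R'-K)/(1-K) simplifies to (max-R)/max with max = 220:
C = (220-20)/220 = 200/220 = 0.90909… → 0.91
M = (220-220)/220 = 0/220 = 0 → 0.00
Y = (220-191)/220 = 29/220 = 0.13181… → 0.13
= CMYK(0.91, 0.00, 0.13, 0.14)


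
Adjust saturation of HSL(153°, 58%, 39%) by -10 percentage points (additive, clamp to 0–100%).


Original S = 58%
Adjustment = -10 percentage points
New S = 58 + (-10) = 48
Clamp to [0, 100] → 48
= HSL(153°, 48%, 39%)


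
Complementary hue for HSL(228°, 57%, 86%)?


Complement = opposite side of color wheel = hue + 180°
H' = (228 + 180) mod 360 = 48°
S and L unchanged.
= HSL(48°, 57%, 86%)


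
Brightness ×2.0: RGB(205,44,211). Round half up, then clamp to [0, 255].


Multiply each channel by 2.0, round half up, clamp to [0, 255]
R: 205×2.0 = 410 → clamp → 255
G: 44×2.0 = 88
B: 211×2.0 = 422 → clamp → 255
= RGB(255, 88, 255)


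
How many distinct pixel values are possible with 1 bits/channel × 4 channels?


Total bits = 1 bits/channel × 4 channels = 4 bits
Distinct pixel values = 2^4
= 16 pixel values


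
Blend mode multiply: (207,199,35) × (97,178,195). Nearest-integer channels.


Multiply: C = A×B/255, rounded to nearest integer
R: 207×97/255 = 20079/255 ≈ 78.741 → 79
G: 199×178/255 = 35422/255 ≈ 138.910 → 139
B: 35×195/255 = 6825/255 ≈ 26.765 → 27
= RGB(79, 139, 27)


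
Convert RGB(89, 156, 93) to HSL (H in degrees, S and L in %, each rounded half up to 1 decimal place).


Normalize: R'=89/255≈0.3490, G'=156/255≈0.6118, B'=93/255≈0.3647
Max=156/255, Min=89/255, Δ=Max-Min=67/255
L = (Max+Min)/2 = (156+89)/510 = 245/510 = 0.48039… → L = 48.0%
L ≤ 0.5 → S = Δ/(Max+Min) = 67/(156+89) = 67/245 = 0.27346… → S = 27.3%
(the 1/255 factors cancel in S and H, so raw channel differences can be used)
Max is G' → H = 60 × ((B-R)/Δ + 2) = 60 × ((93-89)/67 + 2)
  4/67 + 2 = 0.0597… + 2 = 2.0597…
  H = 60 × 2.0597… = 123.582…° → H = 123.6°
= HSL(123.6°, 27.3%, 48.0%)


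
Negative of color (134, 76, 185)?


Invert: (255-R, 255-G, 255-B)
R: 255-134 = 121
G: 255-76 = 179
B: 255-185 = 70
= RGB(121, 179, 70)


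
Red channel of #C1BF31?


Color: #C1BF31
R = C1 = 193
G = BF = 191
B = 31 = 49
Red = 193


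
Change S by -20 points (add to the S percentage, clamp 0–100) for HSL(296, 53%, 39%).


Original S = 53%
Adjustment = -20 percentage points
New S = 53 + (-20) = 33
Clamp to [0, 100] → 33
= HSL(296°, 33%, 39%)


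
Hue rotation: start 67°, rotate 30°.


New hue = (H + rotation) mod 360
New hue = (67 + 30) mod 360
= 97 mod 360
= 97°


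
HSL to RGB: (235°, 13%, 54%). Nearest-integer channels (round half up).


H=235°, S=0.13, L=0.54
C = (1-|2L-1|)×S = (1-|0.08|)×0.13 = 0.1196
H' = H/60 = 235/60 ≈ 3.9167; X = C×(1-|H' mod 2 - 1|) ≈ 0.0100
m = L - C/2 = 0.54 - 0.0598 = 0.4802
Sector ⌊H'⌋ = 3 → (R',G',B') = (0.0, ≈0.0100, 0.1196)
RGB = ((R'+m)×255, (G'+m)×255, (B'+m)×255) = (122.451, 124.9925, 152.949)
Round half up → RGB(122, 125, 153)


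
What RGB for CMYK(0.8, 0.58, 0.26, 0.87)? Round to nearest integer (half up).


R = 255 × (1-C) × (1-K) = 255 × 0.20 × 0.13 = 6.63 → 7
G = 255 × (1-M) × (1-K) = 255 × 0.42 × 0.13 = 13.923 → 14
B = 255 × (1-Y) × (1-K) = 255 × 0.74 × 0.13 = 24.531 → 25
= RGB(7, 14, 25)


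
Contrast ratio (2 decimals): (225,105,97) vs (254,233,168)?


Linearize each sRGB channel c=v/255: c/12.92 if c ≤ 0.04045 else ((c+0.055)/1.055)^2.4
L = 0.2126×R_lin + 0.7152×G_lin + 0.0722×B_lin
Color 1 (225,105,97):
  R=225: 225/255≈0.8824 > 0.04045 → ((0.8824+0.055)/1.055)^2.4 ≈ 0.75294
  G=105: 105/255≈0.4118 > 0.04045 → ((0.4118+0.055)/1.055)^2.4 ≈ 0.14126
  B=97: 97/255≈0.3804 > 0.04045 → ((0.3804+0.055)/1.055)^2.4 ≈ 0.11954
  L1 = 0.2126×0.75294 + 0.7152×0.14126 + 0.0722×0.11954 ≈ 0.26974
Color 2 (254,233,168):
  R=254: 254/255≈0.9961 > 0.04045 → ((0.9961+0.055)/1.055)^2.4 ≈ 0.99110
  G=233: 233/255≈0.9137 > 0.04045 → ((0.9137+0.055)/1.055)^2.4 ≈ 0.81485
  B=168: 168/255≈0.6588 > 0.04045 → ((0.6588+0.055)/1.055)^2.4 ≈ 0.39157
  L2 = 0.2126×0.99110 + 0.7152×0.81485 + 0.0722×0.39157 ≈ 0.82176
Lighter = 0.82176, Darker = 0.26974
Ratio = (L_lighter + 0.05) / (L_darker + 0.05)
Ratio = (0.82176 + 0.05) / (0.26974 + 0.05) = 0.87176 / 0.31974 ≈ 2.7265
Ratio ≈ 2.73:1


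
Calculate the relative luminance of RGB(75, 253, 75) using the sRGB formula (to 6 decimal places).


Linearize each channel (sRGB transfer function): c = v/255; c_lin = c/12.92 if c ≤ 0.04045, else ((c+0.055)/1.055)^2.4
  R: 75/255 ≈ 0.294118 > 0.04045 → ((0.294118+0.055)/1.055)^2.4 ≈ 0.070360
  G: 253/255 ≈ 0.992157 > 0.04045 → ((0.992157+0.055)/1.055)^2.4 ≈ 0.982251
  B: 75/255 ≈ 0.294118 > 0.04045 → ((0.294118+0.055)/1.055)^2.4 ≈ 0.070360
R_lin = 0.070360, G_lin = 0.982251, B_lin = 0.070360
L = 0.2126×R + 0.7152×G + 0.0722×B
L = 0.2126×0.070360 + 0.7152×0.982251 + 0.0722×0.070360
L ≈ 0.722544


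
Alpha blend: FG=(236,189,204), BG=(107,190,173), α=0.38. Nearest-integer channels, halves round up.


C = α×F + (1-α)×B, with 1-α = 0.62
R: 0.38×236 + 0.62×107 = 89.68 + 66.34 = 156.02 → 156
G: 0.38×189 + 0.62×190 = 71.82 + 117.80 = 189.62 → 190
B: 0.38×204 + 0.62×173 = 77.52 + 107.26 = 184.78 → 185
= RGB(156, 190, 185)


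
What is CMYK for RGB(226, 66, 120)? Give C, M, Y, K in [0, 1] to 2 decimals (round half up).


R'=226/255≈0.8863, G'=66/255≈0.2588, B'=120/255≈0.4706
K = 1 - max(R',G',B') = 1 - 226/255 = 29/255 = 0.11372… → 0.11
(1-R'-K)/(1-K) simplifies to (max-R)/max with max = 226:
C = (226-226)/226 = 0/226 = 0 → 0.00
M = (226-66)/226 = 160/226 = 0.70796… → 0.71
Y = (226-120)/226 = 106/226 = 0.46902… → 0.47
= CMYK(0.00, 0.71, 0.47, 0.11)


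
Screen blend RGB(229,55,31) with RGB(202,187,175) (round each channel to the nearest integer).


Screen: C = 255 - (255-A)×(255-B)/255, rounded to nearest integer
R: 255 - (255-229)×(255-202)/255 = 255 - 1378/255 ≈ 255 - 5.404 = 249.596 → 250
G: 255 - (255-55)×(255-187)/255 = 255 - 13600/255 ≈ 255 - 53.333 = 201.667 → 202
B: 255 - (255-31)×(255-175)/255 = 255 - 17920/255 ≈ 255 - 70.275 = 184.725 → 185
= RGB(250, 202, 185)


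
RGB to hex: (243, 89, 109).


R = 243 → F3 (hex)
G = 89 → 59 (hex)
B = 109 → 6D (hex)
Hex = #F3596D


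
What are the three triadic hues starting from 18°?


Triadic: equally spaced at 120° intervals
H1 = 18°
H2 = (18 + 120) mod 360 = 138°
H3 = (18 + 240) mod 360 = 258°
Triadic = 18°, 138°, 258°


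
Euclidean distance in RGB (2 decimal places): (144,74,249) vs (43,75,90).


d = √[(R₁-R₂)² + (G₁-G₂)² + (B₁-B₂)²]
d = √[(144-43)² + (74-75)² + (249-90)²]
d = √[10201 + 1 + 25281]
d = √35483
d ≈ 188.37


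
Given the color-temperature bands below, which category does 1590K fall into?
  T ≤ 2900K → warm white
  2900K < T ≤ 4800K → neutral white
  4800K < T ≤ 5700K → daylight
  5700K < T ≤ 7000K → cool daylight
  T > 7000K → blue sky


Temperature: 1590K
1590K ≤ 2900K → warm white
Classification: warm white


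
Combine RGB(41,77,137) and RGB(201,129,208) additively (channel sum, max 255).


Additive: each channel = min(255, C₁+C₂)
R: 41+201 = 242 → 242
G: 77+129 = 206 → 206
B: 137+208 = 345 → 255
= RGB(242, 206, 255)


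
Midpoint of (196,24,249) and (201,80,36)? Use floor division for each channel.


Midpoint: each channel = ⌊(C₁+C₂)/2⌋
R: ⌊(196+201)/2⌋ = 198
G: ⌊(24+80)/2⌋ = 52
B: ⌊(249+36)/2⌋ = 142
= RGB(198, 52, 142)


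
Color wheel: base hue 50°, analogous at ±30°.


Base hue: 50°
Left analog: (50 - 30) mod 360 = 20°
Right analog: (50 + 30) mod 360 = 80°
Analogous hues = 20° and 80°


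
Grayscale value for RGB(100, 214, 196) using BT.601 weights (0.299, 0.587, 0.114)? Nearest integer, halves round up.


Gray = 0.299×R + 0.587×G + 0.114×B
Gray = 0.299×100 + 0.587×214 + 0.114×196
Gray = 29.900 + 125.618 + 22.344
Gray = 177.862 → round half up → 178
Gray = 178


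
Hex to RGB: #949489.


94 → 148 (R)
94 → 148 (G)
89 → 137 (B)
= RGB(148, 148, 137)


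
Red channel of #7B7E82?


Color: #7B7E82
R = 7B = 123
G = 7E = 126
B = 82 = 130
Red = 123


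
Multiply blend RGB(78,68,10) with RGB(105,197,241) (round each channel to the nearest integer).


Multiply: C = A×B/255, rounded to nearest integer
R: 78×105/255 = 8190/255 ≈ 32.118 → 32
G: 68×197/255 = 13396/255 ≈ 52.533 → 53
B: 10×241/255 = 2410/255 ≈ 9.451 → 9
= RGB(32, 53, 9)


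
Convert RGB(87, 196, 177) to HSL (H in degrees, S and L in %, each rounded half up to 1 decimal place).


Normalize: R'=87/255≈0.3412, G'=196/255≈0.7686, B'=177/255≈0.6941
Max=196/255, Min=87/255, Δ=Max-Min=109/255
L = (Max+Min)/2 = (196+87)/510 = 283/510 = 0.55490… → L = 55.5%
L > 0.5 → S = Δ/(2-Max-Min) = 109/(510-196-87) = 109/227 = 0.48017… → S = 48.0%
(the 1/255 factors cancel in S and H, so raw channel differences can be used)
Max is G' → H = 60 × ((B-R)/Δ + 2) = 60 × ((177-87)/109 + 2)
  90/109 + 2 = 0.8256… + 2 = 2.8256…
  H = 60 × 2.8256… = 169.541…° → H = 169.5°
= HSL(169.5°, 48.0%, 55.5%)


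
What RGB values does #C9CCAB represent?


C9 → 201 (R)
CC → 204 (G)
AB → 171 (B)
= RGB(201, 204, 171)


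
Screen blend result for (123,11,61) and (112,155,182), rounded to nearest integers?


Screen: C = 255 - (255-A)×(255-B)/255, rounded to nearest integer
R: 255 - (255-123)×(255-112)/255 = 255 - 18876/255 ≈ 255 - 74.024 = 180.976 → 181
G: 255 - (255-11)×(255-155)/255 = 255 - 24400/255 ≈ 255 - 95.686 = 159.314 → 159
B: 255 - (255-61)×(255-182)/255 = 255 - 14162/255 ≈ 255 - 55.537 = 199.463 → 199
= RGB(181, 159, 199)


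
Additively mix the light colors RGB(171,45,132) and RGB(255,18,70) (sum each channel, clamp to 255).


Additive: each channel = min(255, C₁+C₂)
R: 171+255 = 426 → 255
G: 45+18 = 63 → 63
B: 132+70 = 202 → 202
= RGB(255, 63, 202)


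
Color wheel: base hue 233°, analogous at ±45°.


Base hue: 233°
Left analog: (233 - 45) mod 360 = 188°
Right analog: (233 + 45) mod 360 = 278°
Analogous hues = 188° and 278°


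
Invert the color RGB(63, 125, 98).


Invert: (255-R, 255-G, 255-B)
R: 255-63 = 192
G: 255-125 = 130
B: 255-98 = 157
= RGB(192, 130, 157)


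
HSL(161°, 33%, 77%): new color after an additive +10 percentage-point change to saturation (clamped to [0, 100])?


Original S = 33%
Adjustment = +10 percentage points
New S = 33 + (10) = 43
Clamp to [0, 100] → 43
= HSL(161°, 43%, 77%)


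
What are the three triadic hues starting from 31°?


Triadic: equally spaced at 120° intervals
H1 = 31°
H2 = (31 + 120) mod 360 = 151°
H3 = (31 + 240) mod 360 = 271°
Triadic = 31°, 151°, 271°


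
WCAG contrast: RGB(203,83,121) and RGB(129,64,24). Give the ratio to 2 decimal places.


Linearize each sRGB channel c=v/255: c/12.92 if c ≤ 0.04045 else ((c+0.055)/1.055)^2.4
L = 0.2126×R_lin + 0.7152×G_lin + 0.0722×B_lin
Color 1 (203,83,121):
  R=203: 203/255≈0.7961 > 0.04045 → ((0.7961+0.055)/1.055)^2.4 ≈ 0.59720
  G=83: 83/255≈0.3255 > 0.04045 → ((0.3255+0.055)/1.055)^2.4 ≈ 0.08650
  B=121: 121/255≈0.4745 > 0.04045 → ((0.4745+0.055)/1.055)^2.4 ≈ 0.19120
  L1 = 0.2126×0.59720 + 0.7152×0.08650 + 0.0722×0.19120 ≈ 0.20263
Color 2 (129,64,24):
  R=129: 129/255≈0.5059 > 0.04045 → ((0.5059+0.055)/1.055)^2.4 ≈ 0.21953
  G=64: 64/255≈0.2510 > 0.04045 → ((0.2510+0.055)/1.055)^2.4 ≈ 0.05127
  B=24: 24/255≈0.0941 > 0.04045 → ((0.0941+0.055)/1.055)^2.4 ≈ 0.00913
  L2 = 0.2126×0.21953 + 0.7152×0.05127 + 0.0722×0.00913 ≈ 0.08400
Lighter = 0.20263, Darker = 0.08400
Ratio = (L_lighter + 0.05) / (L_darker + 0.05)
Ratio = (0.20263 + 0.05) / (0.08400 + 0.05) = 0.25263 / 0.13400 ≈ 1.8854
Ratio ≈ 1.89:1


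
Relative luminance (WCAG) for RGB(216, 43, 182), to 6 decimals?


Linearize each channel (sRGB transfer function): c = v/255; c_lin = c/12.92 if c ≤ 0.04045, else ((c+0.055)/1.055)^2.4
  R: 216/255 ≈ 0.847059 > 0.04045 → ((0.847059+0.055)/1.055)^2.4 ≈ 0.686685
  G: 43/255 ≈ 0.168627 > 0.04045 → ((0.168627+0.055)/1.055)^2.4 ≈ 0.024158
  B: 182/255 ≈ 0.713725 > 0.04045 → ((0.713725+0.055)/1.055)^2.4 ≈ 0.467784
R_lin = 0.686685, G_lin = 0.024158, B_lin = 0.467784
L = 0.2126×R + 0.7152×G + 0.0722×B
L = 0.2126×0.686685 + 0.7152×0.024158 + 0.0722×0.467784
L ≈ 0.197041


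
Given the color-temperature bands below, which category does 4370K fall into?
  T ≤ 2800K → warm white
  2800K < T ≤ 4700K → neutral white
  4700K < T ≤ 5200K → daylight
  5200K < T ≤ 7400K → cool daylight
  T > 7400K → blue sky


Temperature: 4370K
2800K < 4370K ≤ 4700K → neutral white
Classification: neutral white


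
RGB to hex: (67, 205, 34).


R = 67 → 43 (hex)
G = 205 → CD (hex)
B = 34 → 22 (hex)
Hex = #43CD22


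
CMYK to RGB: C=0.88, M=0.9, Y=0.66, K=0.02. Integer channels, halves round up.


R = 255 × (1-C) × (1-K) = 255 × 0.12 × 0.98 = 29.988 → 30
G = 255 × (1-M) × (1-K) = 255 × 0.10 × 0.98 = 24.99 → 25
B = 255 × (1-Y) × (1-K) = 255 × 0.34 × 0.98 = 84.966 → 85
= RGB(30, 25, 85)


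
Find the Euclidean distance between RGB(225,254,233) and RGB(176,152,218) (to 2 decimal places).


d = √[(R₁-R₂)² + (G₁-G₂)² + (B₁-B₂)²]
d = √[(225-176)² + (254-152)² + (233-218)²]
d = √[2401 + 10404 + 225]
d = √13030
d ≈ 114.15


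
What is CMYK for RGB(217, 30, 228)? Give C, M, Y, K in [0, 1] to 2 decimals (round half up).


R'=217/255≈0.8510, G'=30/255≈0.1176, B'=228/255≈0.8941
K = 1 - max(R',G',B') = 1 - 228/255 = 27/255 = 0.10588… → 0.11
(1-R'-K)/(1-K) simplifies to (max-R)/max with max = 228:
C = (228-217)/228 = 11/228 = 0.04824… → 0.05
M = (228-30)/228 = 198/228 = 0.86842… → 0.87
Y = (228-228)/228 = 0/228 = 0 → 0.00
= CMYK(0.05, 0.87, 0.00, 0.11)


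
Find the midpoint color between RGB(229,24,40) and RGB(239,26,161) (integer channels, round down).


Midpoint: each channel = ⌊(C₁+C₂)/2⌋
R: ⌊(229+239)/2⌋ = 234
G: ⌊(24+26)/2⌋ = 25
B: ⌊(40+161)/2⌋ = 100
= RGB(234, 25, 100)


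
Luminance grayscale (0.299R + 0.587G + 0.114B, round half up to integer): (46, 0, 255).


Gray = 0.299×R + 0.587×G + 0.114×B
Gray = 0.299×46 + 0.587×0 + 0.114×255
Gray = 13.754 + 0.000 + 29.070
Gray = 42.824 → round half up → 43
Gray = 43


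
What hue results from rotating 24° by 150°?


New hue = (H + rotation) mod 360
New hue = (24 + 150) mod 360
= 174 mod 360
= 174°


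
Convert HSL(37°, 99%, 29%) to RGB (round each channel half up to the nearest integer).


H=37°, S=0.99, L=0.29
C = (1-|2L-1|)×S = (1-|-0.42|)×0.99 = 0.5742
H' = H/60 = 37/60 ≈ 0.6167; X = C×(1-|H' mod 2 - 1|) = 0.35409
m = L - C/2 = 0.29 - 0.2871 = 0.0029
Sector ⌊H'⌋ = 0 → (R',G',B') = (0.5742, 0.35409, 0.0)
RGB = ((R'+m)×255, (G'+m)×255, (B'+m)×255) = (147.1605, 91.03245, 0.7395)
Round half up → RGB(147, 91, 1)


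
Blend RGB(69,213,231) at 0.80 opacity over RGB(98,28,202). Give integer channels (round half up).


C = α×F + (1-α)×B, with 1-α = 0.20
R: 0.80×69 + 0.20×98 = 55.20 + 19.60 = 74.80 → 75
G: 0.80×213 + 0.20×28 = 170.40 + 5.60 = 176.00 → 176
B: 0.80×231 + 0.20×202 = 184.80 + 40.40 = 225.20 → 225
= RGB(75, 176, 225)


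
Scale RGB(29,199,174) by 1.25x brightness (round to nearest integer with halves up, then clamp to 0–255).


Multiply each channel by 1.25, round half up, clamp to [0, 255]
R: 29×1.25 = 36.25 → round → 36
G: 199×1.25 = 248.75 → round → 249
B: 174×1.25 = 217.5 → round → 218
= RGB(36, 249, 218)


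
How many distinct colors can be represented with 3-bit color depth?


Colors = 2^bits = 2^3
= 8 colors


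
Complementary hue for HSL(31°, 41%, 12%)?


Complement = opposite side of color wheel = hue + 180°
H' = (31 + 180) mod 360 = 211°
S and L unchanged.
= HSL(211°, 41%, 12%)


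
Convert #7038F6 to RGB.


70 → 112 (R)
38 → 56 (G)
F6 → 246 (B)
= RGB(112, 56, 246)


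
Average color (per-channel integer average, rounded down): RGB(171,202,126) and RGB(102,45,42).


Midpoint: each channel = ⌊(C₁+C₂)/2⌋
R: ⌊(171+102)/2⌋ = 136
G: ⌊(202+45)/2⌋ = 123
B: ⌊(126+42)/2⌋ = 84
= RGB(136, 123, 84)


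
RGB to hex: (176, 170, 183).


R = 176 → B0 (hex)
G = 170 → AA (hex)
B = 183 → B7 (hex)
Hex = #B0AAB7


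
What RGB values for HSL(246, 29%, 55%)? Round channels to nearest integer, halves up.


H=246°, S=0.29, L=0.55
C = (1-|2L-1|)×S = (1-|0.10|)×0.29 = 0.261
H' = H/60 = 246/60 ≈ 4.1000; X = C×(1-|H' mod 2 - 1|) = 0.0261
m = L - C/2 = 0.55 - 0.1305 = 0.4195
Sector ⌊H'⌋ = 4 → (R',G',B') = (0.0261, 0.0, 0.261)
RGB = ((R'+m)×255, (G'+m)×255, (B'+m)×255) = (113.628, 106.9725, 173.5275)
Round half up → RGB(114, 107, 174)


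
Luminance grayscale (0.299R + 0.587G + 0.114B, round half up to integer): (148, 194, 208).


Gray = 0.299×R + 0.587×G + 0.114×B
Gray = 0.299×148 + 0.587×194 + 0.114×208
Gray = 44.252 + 113.878 + 23.712
Gray = 181.842 → round half up → 182
Gray = 182


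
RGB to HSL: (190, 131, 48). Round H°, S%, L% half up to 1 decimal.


Normalize: R'=190/255≈0.7451, G'=131/255≈0.5137, B'=48/255≈0.1882
Max=190/255, Min=48/255, Δ=Max-Min=142/255
L = (Max+Min)/2 = (190+48)/510 = 238/510 = 0.46666… → L = 46.7%
L ≤ 0.5 → S = Δ/(Max+Min) = 142/(190+48) = 142/238 = 0.59663… → S = 59.7%
(the 1/255 factors cancel in S and H, so raw channel differences can be used)
Max is R' → H = 60 × (((G-B)/Δ) mod 6) = 60 × (((131-48)/142) mod 6)
  83/142 = 0.5845…
  H = 60 × 0.5845… = 35.070…° → H = 35.1°
= HSL(35.1°, 59.7%, 46.7%)


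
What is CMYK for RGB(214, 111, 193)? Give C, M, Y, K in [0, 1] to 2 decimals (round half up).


R'=214/255≈0.8392, G'=111/255≈0.4353, B'=193/255≈0.7569
K = 1 - max(R',G',B') = 1 - 214/255 = 41/255 = 0.16078… → 0.16
(1-R'-K)/(1-K) simplifies to (max-R)/max with max = 214:
C = (214-214)/214 = 0/214 = 0 → 0.00
M = (214-111)/214 = 103/214 = 0.48130… → 0.48
Y = (214-193)/214 = 21/214 = 0.09813… → 0.10
= CMYK(0.00, 0.48, 0.10, 0.16)


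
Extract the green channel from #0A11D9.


Color: #0A11D9
R = 0A = 10
G = 11 = 17
B = D9 = 217
Green = 17


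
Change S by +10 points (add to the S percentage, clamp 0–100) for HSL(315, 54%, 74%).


Original S = 54%
Adjustment = +10 percentage points
New S = 54 + (10) = 64
Clamp to [0, 100] → 64
= HSL(315°, 64%, 74%)


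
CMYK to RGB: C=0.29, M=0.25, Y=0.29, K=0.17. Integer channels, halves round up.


R = 255 × (1-C) × (1-K) = 255 × 0.71 × 0.83 = 150.2715 → 150
G = 255 × (1-M) × (1-K) = 255 × 0.75 × 0.83 = 158.7375 → 159
B = 255 × (1-Y) × (1-K) = 255 × 0.71 × 0.83 = 150.2715 → 150
= RGB(150, 159, 150)


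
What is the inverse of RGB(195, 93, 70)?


Invert: (255-R, 255-G, 255-B)
R: 255-195 = 60
G: 255-93 = 162
B: 255-70 = 185
= RGB(60, 162, 185)


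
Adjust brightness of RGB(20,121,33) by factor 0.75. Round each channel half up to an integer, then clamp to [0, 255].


Multiply each channel by 0.75, round half up, clamp to [0, 255]
R: 20×0.75 = 15
G: 121×0.75 = 90.75 → round → 91
B: 33×0.75 = 24.75 → round → 25
= RGB(15, 91, 25)


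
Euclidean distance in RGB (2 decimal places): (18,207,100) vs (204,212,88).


d = √[(R₁-R₂)² + (G₁-G₂)² + (B₁-B₂)²]
d = √[(18-204)² + (207-212)² + (100-88)²]
d = √[34596 + 25 + 144]
d = √34765
d ≈ 186.45


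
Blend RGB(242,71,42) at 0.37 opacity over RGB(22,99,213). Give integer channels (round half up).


C = α×F + (1-α)×B, with 1-α = 0.63
R: 0.37×242 + 0.63×22 = 89.54 + 13.86 = 103.40 → 103
G: 0.37×71 + 0.63×99 = 26.27 + 62.37 = 88.64 → 89
B: 0.37×42 + 0.63×213 = 15.54 + 134.19 = 149.73 → 150
= RGB(103, 89, 150)


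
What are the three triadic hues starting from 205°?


Triadic: equally spaced at 120° intervals
H1 = 205°
H2 = (205 + 120) mod 360 = 325°
H3 = (205 + 240) mod 360 = 85°
Triadic = 205°, 325°, 85°


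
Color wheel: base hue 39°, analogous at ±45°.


Base hue: 39°
Left analog: (39 - 45) mod 360 = 354°
Right analog: (39 + 45) mod 360 = 84°
Analogous hues = 354° and 84°


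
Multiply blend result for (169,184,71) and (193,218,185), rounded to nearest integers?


Multiply: C = A×B/255, rounded to nearest integer
R: 169×193/255 = 32617/255 ≈ 127.910 → 128
G: 184×218/255 = 40112/255 ≈ 157.302 → 157
B: 71×185/255 = 13135/255 ≈ 51.510 → 52
= RGB(128, 157, 52)


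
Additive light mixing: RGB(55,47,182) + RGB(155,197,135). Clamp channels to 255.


Additive: each channel = min(255, C₁+C₂)
R: 55+155 = 210 → 210
G: 47+197 = 244 → 244
B: 182+135 = 317 → 255
= RGB(210, 244, 255)


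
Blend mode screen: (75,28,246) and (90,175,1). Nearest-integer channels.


Screen: C = 255 - (255-A)×(255-B)/255, rounded to nearest integer
R: 255 - (255-75)×(255-90)/255 = 255 - 29700/255 ≈ 255 - 116.471 = 138.529 → 139
G: 255 - (255-28)×(255-175)/255 = 255 - 18160/255 ≈ 255 - 71.216 = 183.784 → 184
B: 255 - (255-246)×(255-1)/255 = 255 - 2286/255 ≈ 255 - 8.965 = 246.035 → 246
= RGB(139, 184, 246)


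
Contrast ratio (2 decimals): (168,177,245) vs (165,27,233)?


Linearize each sRGB channel c=v/255: c/12.92 if c ≤ 0.04045 else ((c+0.055)/1.055)^2.4
L = 0.2126×R_lin + 0.7152×G_lin + 0.0722×B_lin
Color 1 (168,177,245):
  R=168: 168/255≈0.6588 > 0.04045 → ((0.6588+0.055)/1.055)^2.4 ≈ 0.39157
  G=177: 177/255≈0.6941 > 0.04045 → ((0.6941+0.055)/1.055)^2.4 ≈ 0.43966
  B=245: 245/255≈0.9608 > 0.04045 → ((0.9608+0.055)/1.055)^2.4 ≈ 0.91310
  L1 = 0.2126×0.39157 + 0.7152×0.43966 + 0.0722×0.91310 ≈ 0.46362
Color 2 (165,27,233):
  R=165: 165/255≈0.6471 > 0.04045 → ((0.6471+0.055)/1.055)^2.4 ≈ 0.37626
  G=27: 27/255≈0.1059 > 0.04045 → ((0.1059+0.055)/1.055)^2.4 ≈ 0.01096
  B=233: 233/255≈0.9137 > 0.04045 → ((0.9137+0.055)/1.055)^2.4 ≈ 0.81485
  L2 = 0.2126×0.37626 + 0.7152×0.01096 + 0.0722×0.81485 ≈ 0.14666
Lighter = 0.46362, Darker = 0.14666
Ratio = (L_lighter + 0.05) / (L_darker + 0.05)
Ratio = (0.46362 + 0.05) / (0.14666 + 0.05) = 0.51362 / 0.19666 ≈ 2.6116
Ratio ≈ 2.61:1


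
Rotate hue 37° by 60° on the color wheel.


New hue = (H + rotation) mod 360
New hue = (37 + 60) mod 360
= 97 mod 360
= 97°


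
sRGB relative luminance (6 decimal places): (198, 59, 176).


Linearize each channel (sRGB transfer function): c = v/255; c_lin = c/12.92 if c ≤ 0.04045, else ((c+0.055)/1.055)^2.4
  R: 198/255 ≈ 0.776471 > 0.04045 → ((0.776471+0.055)/1.055)^2.4 ≈ 0.564712
  G: 59/255 ≈ 0.231373 > 0.04045 → ((0.231373+0.055)/1.055)^2.4 ≈ 0.043735
  B: 176/255 ≈ 0.690196 > 0.04045 → ((0.690196+0.055)/1.055)^2.4 ≈ 0.434154
R_lin = 0.564712, G_lin = 0.043735, B_lin = 0.434154
L = 0.2126×R + 0.7152×G + 0.0722×B
L = 0.2126×0.564712 + 0.7152×0.043735 + 0.0722×0.434154
L ≈ 0.182683


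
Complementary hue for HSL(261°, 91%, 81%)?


Complement = opposite side of color wheel = hue + 180°
H' = (261 + 180) mod 360 = 81°
S and L unchanged.
= HSL(81°, 91%, 81%)


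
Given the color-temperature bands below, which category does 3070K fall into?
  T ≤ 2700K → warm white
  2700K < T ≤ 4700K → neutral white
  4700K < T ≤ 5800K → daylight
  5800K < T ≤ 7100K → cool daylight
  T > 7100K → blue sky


Temperature: 3070K
2700K < 3070K ≤ 4700K → neutral white
Classification: neutral white


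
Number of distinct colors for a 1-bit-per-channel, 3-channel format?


Total bits = 1 bits/channel × 3 channels = 3 bits
Distinct colors = 2^3
= 8 colors


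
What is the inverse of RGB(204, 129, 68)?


Invert: (255-R, 255-G, 255-B)
R: 255-204 = 51
G: 255-129 = 126
B: 255-68 = 187
= RGB(51, 126, 187)


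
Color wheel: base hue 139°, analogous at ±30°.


Base hue: 139°
Left analog: (139 - 30) mod 360 = 109°
Right analog: (139 + 30) mod 360 = 169°
Analogous hues = 109° and 169°


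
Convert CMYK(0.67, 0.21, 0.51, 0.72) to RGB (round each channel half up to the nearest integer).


R = 255 × (1-C) × (1-K) = 255 × 0.33 × 0.28 = 23.562 → 24
G = 255 × (1-M) × (1-K) = 255 × 0.79 × 0.28 = 56.406 → 56
B = 255 × (1-Y) × (1-K) = 255 × 0.49 × 0.28 = 34.986 → 35
= RGB(24, 56, 35)


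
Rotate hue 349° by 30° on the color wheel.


New hue = (H + rotation) mod 360
New hue = (349 + 30) mod 360
= 379 mod 360
= 19°


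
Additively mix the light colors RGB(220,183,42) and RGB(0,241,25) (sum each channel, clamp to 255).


Additive: each channel = min(255, C₁+C₂)
R: 220+0 = 220 → 220
G: 183+241 = 424 → 255
B: 42+25 = 67 → 67
= RGB(220, 255, 67)


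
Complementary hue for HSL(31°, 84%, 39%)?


Complement = opposite side of color wheel = hue + 180°
H' = (31 + 180) mod 360 = 211°
S and L unchanged.
= HSL(211°, 84%, 39%)


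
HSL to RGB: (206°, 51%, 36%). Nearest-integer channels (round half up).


H=206°, S=0.51, L=0.36
C = (1-|2L-1|)×S = (1-|-0.28|)×0.51 = 0.3672
H' = H/60 = 206/60 ≈ 3.4333; X = C×(1-|H' mod 2 - 1|) = 0.20808
m = L - C/2 = 0.36 - 0.1836 = 0.1764
Sector ⌊H'⌋ = 3 → (R',G',B') = (0.0, 0.20808, 0.3672)
RGB = ((R'+m)×255, (G'+m)×255, (B'+m)×255) = (44.982, 98.0424, 138.618)
Round half up → RGB(45, 98, 139)


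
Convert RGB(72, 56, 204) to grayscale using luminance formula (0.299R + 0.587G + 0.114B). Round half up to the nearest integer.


Gray = 0.299×R + 0.587×G + 0.114×B
Gray = 0.299×72 + 0.587×56 + 0.114×204
Gray = 21.528 + 32.872 + 23.256
Gray = 77.656 → round half up → 78
Gray = 78


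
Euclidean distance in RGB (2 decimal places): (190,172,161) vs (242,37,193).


d = √[(R₁-R₂)² + (G₁-G₂)² + (B₁-B₂)²]
d = √[(190-242)² + (172-37)² + (161-193)²]
d = √[2704 + 18225 + 1024]
d = √21953
d ≈ 148.17


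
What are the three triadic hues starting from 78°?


Triadic: equally spaced at 120° intervals
H1 = 78°
H2 = (78 + 120) mod 360 = 198°
H3 = (78 + 240) mod 360 = 318°
Triadic = 78°, 198°, 318°


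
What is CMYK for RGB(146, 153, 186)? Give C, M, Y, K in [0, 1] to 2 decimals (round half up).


R'=146/255≈0.5725, G'=153/255≈0.6000, B'=186/255≈0.7294
K = 1 - max(R',G',B') = 1 - 186/255 = 69/255 = 0.27058… → 0.27
(1-R'-K)/(1-K) simplifies to (max-R)/max with max = 186:
C = (186-146)/186 = 40/186 = 0.21505… → 0.22
M = (186-153)/186 = 33/186 = 0.17741… → 0.18
Y = (186-186)/186 = 0/186 = 0 → 0.00
= CMYK(0.22, 0.18, 0.00, 0.27)


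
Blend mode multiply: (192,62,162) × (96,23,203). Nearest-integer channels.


Multiply: C = A×B/255, rounded to nearest integer
R: 192×96/255 = 18432/255 ≈ 72.282 → 72
G: 62×23/255 = 1426/255 ≈ 5.592 → 6
B: 162×203/255 = 32886/255 ≈ 128.965 → 129
= RGB(72, 6, 129)


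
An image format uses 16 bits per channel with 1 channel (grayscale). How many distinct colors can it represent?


Total bits = 16 bits/channel × 1 channels = 16 bits
Distinct colors = 2^16
= 65,536 colors


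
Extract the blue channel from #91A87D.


Color: #91A87D
R = 91 = 145
G = A8 = 168
B = 7D = 125
Blue = 125


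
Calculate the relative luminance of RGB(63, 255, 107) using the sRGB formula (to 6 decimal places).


Linearize each channel (sRGB transfer function): c = v/255; c_lin = c/12.92 if c ≤ 0.04045, else ((c+0.055)/1.055)^2.4
  R: 63/255 ≈ 0.247059 > 0.04045 → ((0.247059+0.055)/1.055)^2.4 ≈ 0.049707
  G: 255/255 ≈ 1.000000 > 0.04045 → ((1.000000+0.055)/1.055)^2.4 ≈ 1.000000
  B: 107/255 ≈ 0.419608 > 0.04045 → ((0.419608+0.055)/1.055)^2.4 ≈ 0.147027
R_lin = 0.049707, G_lin = 1.000000, B_lin = 0.147027
L = 0.2126×R + 0.7152×G + 0.0722×B
L = 0.2126×0.049707 + 0.7152×1.000000 + 0.0722×0.147027
L ≈ 0.736383


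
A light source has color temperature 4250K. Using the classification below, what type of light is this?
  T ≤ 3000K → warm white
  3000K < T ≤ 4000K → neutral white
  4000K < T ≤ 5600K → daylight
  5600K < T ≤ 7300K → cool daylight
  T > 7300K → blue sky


Temperature: 4250K
4000K < 4250K ≤ 5600K → daylight
Classification: daylight


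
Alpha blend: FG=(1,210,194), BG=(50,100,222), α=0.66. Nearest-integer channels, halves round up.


C = α×F + (1-α)×B, with 1-α = 0.34
R: 0.66×1 + 0.34×50 = 0.66 + 17.00 = 17.66 → 18
G: 0.66×210 + 0.34×100 = 138.60 + 34.00 = 172.60 → 173
B: 0.66×194 + 0.34×222 = 128.04 + 75.48 = 203.52 → 204
= RGB(18, 173, 204)
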